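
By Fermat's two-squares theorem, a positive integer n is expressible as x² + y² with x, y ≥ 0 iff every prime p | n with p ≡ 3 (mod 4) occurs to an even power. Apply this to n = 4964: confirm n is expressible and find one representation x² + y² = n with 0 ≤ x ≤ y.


Step 1: Factor n = 4964 = 2^2 · 17 · 73.
Step 2: Check the mod-4 condition on each prime factor: 2 = 2 (special); 17 ≡ 1 (mod 4), exponent 1; 73 ≡ 1 (mod 4), exponent 1.
All primes ≡ 3 (mod 4) appear to even exponent (or don't appear), so by the two-squares theorem n IS expressible as a sum of two squares.
Step 3: Build a representation. Group n = k² · m with k = 2 and m = 17 · 73 = 1241 (a product of primes ≡ 1 (mod 4)); a representation of m scales to one of n via (k·x)² + (k·y)² = k²(x² + y²). Each prime p ≡ 1 (mod 4) is itself a sum of two squares; find a² by testing p − a² for a perfect square:
  17: 17 − 1² = 16 = 4² ⇒ 17 = 1² + 4².
  73: 73 − 1² = 72, 73 − 2² = 69, 73 − 3² = 64 = 8² ⇒ 73 = 3² + 8².
  Combine using the Brahmagupta–Fibonacci identity (a² + b²)(c² + d²) = (ac − bd)² + (ad + bc)² = (ac + bd)² + (ad − bc)²:
  17 · 73 = 1241: from (1² + 4²)(3² + 8²), take (1·3 − 4·8, 1·8 + 4·3) = (3 − 32, 8 + 12) = (-29, 20); dropping signs (only squares matter) gives (29, 20); check 29² + 20² = 841 + 400 = 1241 ✓.
  Scale by k = 2: (2·29, 2·20) = (58, 40).
Step 4: Order so x ≤ y and verify: 40² + 58² = 1600 + 3364 = 4964 = n. ✓

n = 4964 = 40² + 58² (one valid representation with x ≤ y).


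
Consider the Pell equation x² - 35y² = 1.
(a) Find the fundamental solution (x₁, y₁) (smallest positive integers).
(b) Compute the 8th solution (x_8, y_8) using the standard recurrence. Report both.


Step 1: Find the fundamental solution (x₁, y₁) of x² - 35y² = 1.
  Expand √35 as a continued fraction. a₀ = ⌊√35⌋ = 5; iterate m_{k+1} = d_k·a_k − m_k, d_{k+1} = (35 − m_{k+1}²)/d_k, a_{k+1} = ⌊(a₀ + m_{k+1})/d_{k+1}⌋ (starting m₀ = 0, d₀ = 1), with convergents p_k = a_k·p_{k-1} + p_{k-2}, q_k = a_k·q_{k-1} + q_{k-2} (p₋₁ = 1, q₋₁ = 0):
  k = 0: a₀ = 5; p₀/q₀ = 5/1; p₀² − 35·q₀² = 25 − 35 = -10.
  k = 1: m = 5, d = 10, a = ⌊(5 + 5)/10⌋ = 1; p/q = (1·5 + 1)/(1·1 + 0) = 6/1; p² − 35·q² = 36 − 35 = 1.
  The first convergent with p² − 35·q² = 1 gives the fundamental solution (x₁, y₁) = (6, 1).
Step 2: Apply the recurrence (x_{n+1}, y_{n+1}) = (x₁x_n + 35y₁y_n, x₁y_n + y₁x_n) repeatedly.
  From (x_1, y_1) = (6, 1): x_2 = 6·6 + 35·1·1 = 71; y_2 = 6·1 + 1·6 = 12.
  From (x_2, y_2) = (71, 12): x_3 = 6·71 + 35·1·12 = 846; y_3 = 6·12 + 1·71 = 143.
  From (x_3, y_3) = (846, 143): x_4 = 6·846 + 35·1·143 = 10081; y_4 = 6·143 + 1·846 = 1704.
  From (x_4, y_4) = (10081, 1704): x_5 = 6·10081 + 35·1·1704 = 120126; y_5 = 6·1704 + 1·10081 = 20305.
  From (x_5, y_5) = (120126, 20305): x_6 = 6·120126 + 35·1·20305 = 1431431; y_6 = 6·20305 + 1·120126 = 241956.
  From (x_6, y_6) = (1431431, 241956): x_7 = 6·1431431 + 35·1·241956 = 17057046; y_7 = 6·241956 + 1·1431431 = 2883167.
  From (x_7, y_7) = (17057046, 2883167): x_8 = 6·17057046 + 35·1·2883167 = 203253121; y_8 = 6·2883167 + 1·17057046 = 34356048.
Step 3: Verify x_8² - 35·y_8² = 41311831196240641 - 41311831196240640 = 1 (should be 1). ✓

(x_1, y_1) = (6, 1); (x_8, y_8) = (203253121, 34356048).


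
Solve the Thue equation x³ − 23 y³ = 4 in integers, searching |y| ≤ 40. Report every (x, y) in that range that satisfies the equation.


The equation is x³ - 23y³ = 4. For fixed y, x³ = 23·y³ + 4, so a solution requires the RHS to be a perfect cube.
Strategy: iterate y from -40 to 40, compute RHS = 23·y³ + 4, and check whether it is a (positive or negative) perfect cube.
Check small values of y:
  y = 0: RHS = 4 is not a perfect cube.
  y = 1: RHS = 27 = (3)³ ⇒ x = 3 works.
  y = -1: RHS = -19 is not a perfect cube.
  y = 2: RHS = 188 is not a perfect cube.
  y = -2: RHS = -180 is not a perfect cube.
  y = 3: RHS = 625 is not a perfect cube.
  y = -3: RHS = -617 is not a perfect cube.
Continuing the search up to |y| = 40 finds no further solutions beyond those listed.
Collected solutions: (3, 1).

Solutions (with |y| ≤ 40): (3, 1).


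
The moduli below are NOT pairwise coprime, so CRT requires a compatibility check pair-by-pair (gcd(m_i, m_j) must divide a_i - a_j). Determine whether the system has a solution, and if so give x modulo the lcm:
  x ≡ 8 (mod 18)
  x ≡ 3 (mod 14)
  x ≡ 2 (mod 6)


Moduli 18, 14, 6 are not pairwise coprime, so CRT works modulo lcm(m_i) when all pairwise compatibility conditions hold.
Pairwise compatibility: gcd(m_i, m_j) must divide a_i - a_j for every pair.
Merge one congruence at a time:
  Start: x ≡ 8 (mod 18).
  Combine with x ≡ 3 (mod 14): gcd(18, 14) = 2, and 3 - 8 = -5 is NOT divisible by 2.
    ⇒ system is inconsistent (no integer solution).

No solution (the system is inconsistent).


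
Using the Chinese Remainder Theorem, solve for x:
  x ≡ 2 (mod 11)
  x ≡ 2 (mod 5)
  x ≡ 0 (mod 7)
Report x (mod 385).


Moduli 11, 5, 7 are pairwise coprime; by CRT there is a unique solution modulo M = 11 · 5 · 7 = 385.
Solve pairwise, accumulating the modulus:
  Start with x ≡ 2 (mod 11).
  Combine with x ≡ 2 (mod 5): since gcd(11, 5) = 1, we get a unique residue mod 55.
    Write x = 2 + 11·t and substitute into x ≡ 2 (mod 5): 11·t ≡ 2 − 2 = 0 (mod 5).
    Reduce coefficients mod 5: 1·t ≡ 0 (mod 5).
    So t ≡ 0 (mod 5).
    Then x = 2 + 11·0 = 2, valid modulo lcm(11, 5) = 55: x ≡ 2 (mod 55).
  Combine with x ≡ 0 (mod 7): since gcd(55, 7) = 1, we get a unique residue mod 385.
    Write x = 2 + 55·t and substitute into x ≡ 0 (mod 7): 55·t ≡ 0 − 2 = -2 (mod 7).
    Reduce coefficients mod 7: 6·t ≡ 5 (mod 7).
    The inverse of 6 mod 7 is 6 (since 6·6 = 36 = 5·7 + 1), so t ≡ 6·5 = 30 ≡ 2 (mod 7).
    Then x = 2 + 55·2 = 112, valid modulo lcm(55, 7) = 385: x ≡ 112 (mod 385).
Verify: 112 mod 11 = 2 ✓, 112 mod 5 = 2 ✓, 112 mod 7 = 0 ✓.

x ≡ 112 (mod 385).


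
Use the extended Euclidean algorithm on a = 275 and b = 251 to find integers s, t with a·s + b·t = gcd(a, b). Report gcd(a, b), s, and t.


Euclidean algorithm on (275, 251) — divide until remainder is 0:
  275 = 1 · 251 + 24
  251 = 10 · 24 + 11
  24 = 2 · 11 + 2
  11 = 5 · 2 + 1
  2 = 2 · 1 + 0
gcd(275, 251) = 1.
Track Bezout coefficients alongside the remainders: start with r₀ = 275 = a·1 + b·0 (s = 1, t = 0) and r₁ = 251 = a·0 + b·1 (s = 0, t = 1); each new remainder r_{k+1} = r_{k-1} − q_k·r_k inherits s_{k+1} = s_{k-1} − q_k·s_k, t_{k+1} = t_{k-1} − q_k·t_k, so r_k = a·s_k + b·t_k at every step:
  q = 1: r = 24, s = 1 − 1·0 = 1, t = 0 − 1·1 = -1  (check: 275·1 + 251·(-1) = 24)
  q = 10: r = 11, s = 0 − 10·1 = -10, t = 1 − 10·(-1) = 11  (check: 275·(-10) + 251·11 = 11)
  q = 2: r = 2, s = 1 − 2·(-10) = 21, t = -1 − 2·11 = -23  (check: 275·21 + 251·(-23) = 2)
  q = 5: r = 1, s = -10 − 5·21 = -115, t = 11 − 5·(-23) = 126  (check: 275·(-115) + 251·126 = 1)
The row with r = 1 (the gcd) gives the Bezout coefficients s = -115, t = 126.
Result: 275 · (-115) + 251 · (126) = 1.

gcd(275, 251) = 1; s = -115, t = 126 (check: 275·(-115) + 251·126 = 1).


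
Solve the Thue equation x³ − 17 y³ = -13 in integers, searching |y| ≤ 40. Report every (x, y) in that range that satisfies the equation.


The equation is x³ - 17y³ = -13. For fixed y, x³ = 17·y³ − 13, so a solution requires the RHS to be a perfect cube.
Strategy: iterate y from -40 to 40, compute RHS = 17·y³ − 13, and check whether it is a (positive or negative) perfect cube.
Check small values of y:
  y = 0: RHS = -13 is not a perfect cube.
  y = 1: RHS = 4 is not a perfect cube.
  y = -1: RHS = -30 is not a perfect cube.
  y = 2: RHS = 123 is not a perfect cube.
  y = -2: RHS = -149 is not a perfect cube.
  y = 3: RHS = 446 is not a perfect cube.
  y = -3: RHS = -472 is not a perfect cube.
Continuing the search up to |y| = 40 finds no solutions either.
No (x, y) in the scanned range satisfies the equation.

No integer solutions with |y| ≤ 40.


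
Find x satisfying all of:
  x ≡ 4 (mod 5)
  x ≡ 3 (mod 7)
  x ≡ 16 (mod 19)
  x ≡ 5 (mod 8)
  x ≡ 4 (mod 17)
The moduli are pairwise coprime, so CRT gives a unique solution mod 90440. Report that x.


Product of moduli M = 5 · 7 · 19 · 8 · 17 = 90440.
Merge one congruence at a time:
  Start: x ≡ 4 (mod 5).
  Combine with x ≡ 3 (mod 7); new modulus lcm = 35.
    Write x = 4 + 5·t and substitute into x ≡ 3 (mod 7): 5·t ≡ 3 − 4 = -1 (mod 7).
    Reduce coefficients mod 7: 5·t ≡ 6 (mod 7).
    The inverse of 5 mod 7 is 3 (since 5·3 = 15 = 2·7 + 1), so t ≡ 3·6 = 18 ≡ 4 (mod 7).
    Then x = 4 + 5·4 = 24, valid modulo lcm(5, 7) = 35: x ≡ 24 (mod 35).
  Combine with x ≡ 16 (mod 19); new modulus lcm = 665.
    Write x = 24 + 35·t and substitute into x ≡ 16 (mod 19): 35·t ≡ 16 − 24 = -8 (mod 19).
    Reduce coefficients mod 19: 16·t ≡ 11 (mod 19).
    The inverse of 16 mod 19 is 6 (since 16·6 = 96 = 5·19 + 1), so t ≡ 6·11 = 66 ≡ 9 (mod 19).
    Then x = 24 + 35·9 = 339, valid modulo lcm(35, 19) = 665: x ≡ 339 (mod 665).
  Combine with x ≡ 5 (mod 8); new modulus lcm = 5320.
    Write x = 339 + 665·t and substitute into x ≡ 5 (mod 8): 665·t ≡ 5 − 339 = -334 (mod 8).
    Reduce coefficients mod 8: 1·t ≡ 2 (mod 8).
    So t ≡ 2 (mod 8).
    Then x = 339 + 665·2 = 1669, valid modulo lcm(665, 8) = 5320: x ≡ 1669 (mod 5320).
  Combine with x ≡ 4 (mod 17); new modulus lcm = 90440.
    Write x = 1669 + 5320·t and substitute into x ≡ 4 (mod 17): 5320·t ≡ 4 − 1669 = -1665 (mod 17).
    Reduce coefficients mod 17: 16·t ≡ 1 (mod 17).
    The inverse of 16 mod 17 is 16 (since 16·16 = 256 = 15·17 + 1), so t ≡ 16·1 = 16 ≡ 16 (mod 17).
    Then x = 1669 + 5320·16 = 86789, valid modulo lcm(5320, 17) = 90440: x ≡ 86789 (mod 90440).
Verify against each original: 86789 mod 5 = 4, 86789 mod 7 = 3, 86789 mod 19 = 16, 86789 mod 8 = 5, 86789 mod 17 = 4.

x ≡ 86789 (mod 90440).


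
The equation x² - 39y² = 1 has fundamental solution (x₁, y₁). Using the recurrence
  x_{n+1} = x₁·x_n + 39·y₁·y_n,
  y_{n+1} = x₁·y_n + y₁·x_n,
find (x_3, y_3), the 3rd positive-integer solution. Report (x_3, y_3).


Step 1: Find the fundamental solution (x₁, y₁) of x² - 39y² = 1.
  Expand √39 as a continued fraction. a₀ = ⌊√39⌋ = 6; iterate m_{k+1} = d_k·a_k − m_k, d_{k+1} = (39 − m_{k+1}²)/d_k, a_{k+1} = ⌊(a₀ + m_{k+1})/d_{k+1}⌋ (starting m₀ = 0, d₀ = 1), with convergents p_k = a_k·p_{k-1} + p_{k-2}, q_k = a_k·q_{k-1} + q_{k-2} (p₋₁ = 1, q₋₁ = 0):
  k = 0: a₀ = 6; p₀/q₀ = 6/1; p₀² − 39·q₀² = 36 − 39 = -3.
  k = 1: m = 6, d = 3, a = ⌊(6 + 6)/3⌋ = 4; p/q = (4·6 + 1)/(4·1 + 0) = 25/4; p² − 39·q² = 625 − 624 = 1.
  The first convergent with p² − 39·q² = 1 gives the fundamental solution (x₁, y₁) = (25, 4).
Step 2: Apply the recurrence (x_{n+1}, y_{n+1}) = (x₁x_n + 39y₁y_n, x₁y_n + y₁x_n) repeatedly.
  From (x_1, y_1) = (25, 4): x_2 = 25·25 + 39·4·4 = 1249; y_2 = 25·4 + 4·25 = 200.
  From (x_2, y_2) = (1249, 200): x_3 = 25·1249 + 39·4·200 = 62425; y_3 = 25·200 + 4·1249 = 9996.
Step 3: Verify x_3² - 39·y_3² = 3896880625 - 3896880624 = 1 (should be 1). ✓

(x_1, y_1) = (25, 4); (x_3, y_3) = (62425, 9996).


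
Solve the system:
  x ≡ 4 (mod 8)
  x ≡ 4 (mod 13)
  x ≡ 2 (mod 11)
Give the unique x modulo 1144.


Moduli 8, 13, 11 are pairwise coprime; by CRT there is a unique solution modulo M = 8 · 13 · 11 = 1144.
Solve pairwise, accumulating the modulus:
  Start with x ≡ 4 (mod 8).
  Combine with x ≡ 4 (mod 13): since gcd(8, 13) = 1, we get a unique residue mod 104.
    Write x = 4 + 8·t and substitute into x ≡ 4 (mod 13): 8·t ≡ 4 − 4 = 0 (mod 13).
    The inverse of 8 mod 13 is 5 (since 8·5 = 40 = 3·13 + 1), so t ≡ 5·0 = 0 ≡ 0 (mod 13).
    Then x = 4 + 8·0 = 4, valid modulo lcm(8, 13) = 104: x ≡ 4 (mod 104).
  Combine with x ≡ 2 (mod 11): since gcd(104, 11) = 1, we get a unique residue mod 1144.
    Write x = 4 + 104·t and substitute into x ≡ 2 (mod 11): 104·t ≡ 2 − 4 = -2 (mod 11).
    Reduce coefficients mod 11: 5·t ≡ 9 (mod 11).
    The inverse of 5 mod 11 is 9 (since 5·9 = 45 = 4·11 + 1), so t ≡ 9·9 = 81 ≡ 4 (mod 11).
    Then x = 4 + 104·4 = 420, valid modulo lcm(104, 11) = 1144: x ≡ 420 (mod 1144).
Verify: 420 mod 8 = 4 ✓, 420 mod 13 = 4 ✓, 420 mod 11 = 2 ✓.

x ≡ 420 (mod 1144).


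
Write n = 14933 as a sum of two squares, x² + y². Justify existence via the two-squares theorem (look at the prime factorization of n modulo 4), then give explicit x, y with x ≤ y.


Step 1: Factor n = 14933 = 109 · 137.
Step 2: Check the mod-4 condition on each prime factor: 109 ≡ 1 (mod 4), exponent 1; 137 ≡ 1 (mod 4), exponent 1.
All primes ≡ 3 (mod 4) appear to even exponent (or don't appear), so by the two-squares theorem n IS expressible as a sum of two squares.
Step 3: Build a representation. Here n = 109 · 137 is a product of primes ≡ 1 (mod 4). Each prime p ≡ 1 (mod 4) is itself a sum of two squares; find a² by testing p − a² for a perfect square:
  109: 109 − 1² = 108, 109 − 2² = 105, 109 − 3² = 100 = 10² ⇒ 109 = 3² + 10².
  137: 137 − 1² = 136, 137 − 2² = 133, 137 − 3² = 128, 137 − 4² = 121 = 11² ⇒ 137 = 4² + 11².
  Combine using the Brahmagupta–Fibonacci identity (a² + b²)(c² + d²) = (ac − bd)² + (ad + bc)² = (ac + bd)² + (ad − bc)²:
  109 · 137 = 14933: from (3² + 10²)(4² + 11²), take (3·4 − 10·11, 3·11 + 10·4) = (12 − 110, 33 + 40) = (-98, 73); dropping signs (only squares matter) gives (98, 73); check 98² + 73² = 9604 + 5329 = 14933 ✓.
Step 4: Order so x ≤ y and verify: 73² + 98² = 5329 + 9604 = 14933 = n. ✓

n = 14933 = 73² + 98² (one valid representation with x ≤ y).


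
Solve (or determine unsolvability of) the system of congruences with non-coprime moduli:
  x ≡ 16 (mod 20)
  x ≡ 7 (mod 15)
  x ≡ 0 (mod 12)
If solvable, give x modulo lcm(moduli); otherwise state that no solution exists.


Moduli 20, 15, 12 are not pairwise coprime, so CRT works modulo lcm(m_i) when all pairwise compatibility conditions hold.
Pairwise compatibility: gcd(m_i, m_j) must divide a_i - a_j for every pair.
Merge one congruence at a time:
  Start: x ≡ 16 (mod 20).
  Combine with x ≡ 7 (mod 15): gcd(20, 15) = 5, and 7 - 16 = -9 is NOT divisible by 5.
    ⇒ system is inconsistent (no integer solution).

No solution (the system is inconsistent).


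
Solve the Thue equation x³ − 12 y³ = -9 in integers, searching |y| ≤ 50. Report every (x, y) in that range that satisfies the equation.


The equation is x³ - 12y³ = -9. For fixed y, x³ = 12·y³ − 9, so a solution requires the RHS to be a perfect cube.
Strategy: iterate y from -50 to 50, compute RHS = 12·y³ − 9, and check whether it is a (positive or negative) perfect cube.
Check small values of y:
  y = 0: RHS = -9 is not a perfect cube.
  y = 1: RHS = 3 is not a perfect cube.
  y = -1: RHS = -21 is not a perfect cube.
  y = 2: RHS = 87 is not a perfect cube.
  y = -2: RHS = -105 is not a perfect cube.
  y = 3: RHS = 315 is not a perfect cube.
  y = -3: RHS = -333 is not a perfect cube.
Continuing the search up to |y| = 50 finds no solutions either.
No (x, y) in the scanned range satisfies the equation.

No integer solutions with |y| ≤ 50.


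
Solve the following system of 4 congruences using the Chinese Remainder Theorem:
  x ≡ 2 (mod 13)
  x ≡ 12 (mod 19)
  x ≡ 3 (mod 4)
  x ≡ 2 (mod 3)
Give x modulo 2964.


Product of moduli M = 13 · 19 · 4 · 3 = 2964.
Merge one congruence at a time:
  Start: x ≡ 2 (mod 13).
  Combine with x ≡ 12 (mod 19); new modulus lcm = 247.
    Write x = 2 + 13·t and substitute into x ≡ 12 (mod 19): 13·t ≡ 12 − 2 = 10 (mod 19).
    The inverse of 13 mod 19 is 3 (since 13·3 = 39 = 2·19 + 1), so t ≡ 3·10 = 30 ≡ 11 (mod 19).
    Then x = 2 + 13·11 = 145, valid modulo lcm(13, 19) = 247: x ≡ 145 (mod 247).
  Combine with x ≡ 3 (mod 4); new modulus lcm = 988.
    Write x = 145 + 247·t and substitute into x ≡ 3 (mod 4): 247·t ≡ 3 − 145 = -142 (mod 4).
    Reduce coefficients mod 4: 3·t ≡ 2 (mod 4).
    The inverse of 3 mod 4 is 3 (since 3·3 = 9 = 2·4 + 1), so t ≡ 3·2 = 6 ≡ 2 (mod 4).
    Then x = 145 + 247·2 = 639, valid modulo lcm(247, 4) = 988: x ≡ 639 (mod 988).
  Combine with x ≡ 2 (mod 3); new modulus lcm = 2964.
    Write x = 639 + 988·t and substitute into x ≡ 2 (mod 3): 988·t ≡ 2 − 639 = -637 (mod 3).
    Reduce coefficients mod 3: 1·t ≡ 2 (mod 3).
    So t ≡ 2 (mod 3).
    Then x = 639 + 988·2 = 2615, valid modulo lcm(988, 3) = 2964: x ≡ 2615 (mod 2964).
Verify against each original: 2615 mod 13 = 2, 2615 mod 19 = 12, 2615 mod 4 = 3, 2615 mod 3 = 2.

x ≡ 2615 (mod 2964).


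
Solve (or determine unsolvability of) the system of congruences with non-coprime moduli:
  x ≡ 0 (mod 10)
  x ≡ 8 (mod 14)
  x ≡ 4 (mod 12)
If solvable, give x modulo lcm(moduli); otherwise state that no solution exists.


Moduli 10, 14, 12 are not pairwise coprime, so CRT works modulo lcm(m_i) when all pairwise compatibility conditions hold.
Pairwise compatibility: gcd(m_i, m_j) must divide a_i - a_j for every pair.
Merge one congruence at a time:
  Start: x ≡ 0 (mod 10).
  Combine with x ≡ 8 (mod 14): gcd(10, 14) = 2; 8 - 0 = 8, which IS divisible by 2, so compatible.
    Write x = 0 + 10·t and substitute into x ≡ 8 (mod 14): 10·t ≡ 8 − 0 = 8 (mod 14).
    Divide the congruence (and modulus) by g = 2: 5·t ≡ 4 (mod 7).
    The inverse of 5 mod 7 is 3 (since 5·3 = 15 = 2·7 + 1), so t ≡ 3·4 = 12 ≡ 5 (mod 7).
    Then x = 0 + 10·5 = 50, valid modulo lcm(10, 14) = 70: x ≡ 50 (mod 70).
  Combine with x ≡ 4 (mod 12): gcd(70, 12) = 2; 4 - 50 = -46, which IS divisible by 2, so compatible.
    Write x = 50 + 70·t and substitute into x ≡ 4 (mod 12): 70·t ≡ 4 − 50 = -46 (mod 12).
    Divide the congruence (and modulus) by g = 2: 35·t ≡ -23 (mod 6).
    Reduce coefficients mod 6: 5·t ≡ 1 (mod 6).
    The inverse of 5 mod 6 is 5 (since 5·5 = 25 = 4·6 + 1), so t ≡ 5·1 = 5 ≡ 5 (mod 6).
    Then x = 50 + 70·5 = 400, valid modulo lcm(70, 12) = 420: x ≡ 400 (mod 420).
Verify: 400 mod 10 = 0, 400 mod 14 = 8, 400 mod 12 = 4.

x ≡ 400 (mod 420).


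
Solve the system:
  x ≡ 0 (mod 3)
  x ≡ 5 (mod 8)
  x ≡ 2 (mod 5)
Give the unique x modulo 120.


Moduli 3, 8, 5 are pairwise coprime; by CRT there is a unique solution modulo M = 3 · 8 · 5 = 120.
Solve pairwise, accumulating the modulus:
  Start with x ≡ 0 (mod 3).
  Combine with x ≡ 5 (mod 8): since gcd(3, 8) = 1, we get a unique residue mod 24.
    Write x = 0 + 3·t and substitute into x ≡ 5 (mod 8): 3·t ≡ 5 − 0 = 5 (mod 8).
    The inverse of 3 mod 8 is 3 (since 3·3 = 9 = 1·8 + 1), so t ≡ 3·5 = 15 ≡ 7 (mod 8).
    Then x = 0 + 3·7 = 21, valid modulo lcm(3, 8) = 24: x ≡ 21 (mod 24).
  Combine with x ≡ 2 (mod 5): since gcd(24, 5) = 1, we get a unique residue mod 120.
    Write x = 21 + 24·t and substitute into x ≡ 2 (mod 5): 24·t ≡ 2 − 21 = -19 (mod 5).
    Reduce coefficients mod 5: 4·t ≡ 1 (mod 5).
    The inverse of 4 mod 5 is 4 (since 4·4 = 16 = 3·5 + 1), so t ≡ 4·1 = 4 ≡ 4 (mod 5).
    Then x = 21 + 24·4 = 117, valid modulo lcm(24, 5) = 120: x ≡ 117 (mod 120).
Verify: 117 mod 3 = 0 ✓, 117 mod 8 = 5 ✓, 117 mod 5 = 2 ✓.

x ≡ 117 (mod 120).


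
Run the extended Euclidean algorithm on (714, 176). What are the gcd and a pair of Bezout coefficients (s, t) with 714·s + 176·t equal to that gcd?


Euclidean algorithm on (714, 176) — divide until remainder is 0:
  714 = 4 · 176 + 10
  176 = 17 · 10 + 6
  10 = 1 · 6 + 4
  6 = 1 · 4 + 2
  4 = 2 · 2 + 0
gcd(714, 176) = 2.
Track Bezout coefficients alongside the remainders: start with r₀ = 714 = a·1 + b·0 (s = 1, t = 0) and r₁ = 176 = a·0 + b·1 (s = 0, t = 1); each new remainder r_{k+1} = r_{k-1} − q_k·r_k inherits s_{k+1} = s_{k-1} − q_k·s_k, t_{k+1} = t_{k-1} − q_k·t_k, so r_k = a·s_k + b·t_k at every step:
  q = 4: r = 10, s = 1 − 4·0 = 1, t = 0 − 4·1 = -4  (check: 714·1 + 176·(-4) = 10)
  q = 17: r = 6, s = 0 − 17·1 = -17, t = 1 − 17·(-4) = 69  (check: 714·(-17) + 176·69 = 6)
  q = 1: r = 4, s = 1 − 1·(-17) = 18, t = -4 − 1·69 = -73  (check: 714·18 + 176·(-73) = 4)
  q = 1: r = 2, s = -17 − 1·18 = -35, t = 69 − 1·(-73) = 142  (check: 714·(-35) + 176·142 = 2)
The row with r = 2 (the gcd) gives the Bezout coefficients s = -35, t = 142.
Result: 714 · (-35) + 176 · (142) = 2.

gcd(714, 176) = 2; s = -35, t = 142 (check: 714·(-35) + 176·142 = 2).


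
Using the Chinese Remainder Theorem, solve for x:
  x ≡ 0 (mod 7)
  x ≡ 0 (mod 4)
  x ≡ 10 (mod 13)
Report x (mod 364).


Moduli 7, 4, 13 are pairwise coprime; by CRT there is a unique solution modulo M = 7 · 4 · 13 = 364.
Solve pairwise, accumulating the modulus:
  Start with x ≡ 0 (mod 7).
  Combine with x ≡ 0 (mod 4): since gcd(7, 4) = 1, we get a unique residue mod 28.
    Write x = 0 + 7·t and substitute into x ≡ 0 (mod 4): 7·t ≡ 0 − 0 = 0 (mod 4).
    Reduce coefficients mod 4: 3·t ≡ 0 (mod 4).
    The inverse of 3 mod 4 is 3 (since 3·3 = 9 = 2·4 + 1), so t ≡ 3·0 = 0 ≡ 0 (mod 4).
    Then x = 0 + 7·0 = 0, valid modulo lcm(7, 4) = 28: x ≡ 0 (mod 28).
  Combine with x ≡ 10 (mod 13): since gcd(28, 13) = 1, we get a unique residue mod 364.
    Write x = 0 + 28·t and substitute into x ≡ 10 (mod 13): 28·t ≡ 10 − 0 = 10 (mod 13).
    Reduce coefficients mod 13: 2·t ≡ 10 (mod 13).
    The inverse of 2 mod 13 is 7 (since 2·7 = 14 = 1·13 + 1), so t ≡ 7·10 = 70 ≡ 5 (mod 13).
    Then x = 0 + 28·5 = 140, valid modulo lcm(28, 13) = 364: x ≡ 140 (mod 364).
Verify: 140 mod 7 = 0 ✓, 140 mod 4 = 0 ✓, 140 mod 13 = 10 ✓.

x ≡ 140 (mod 364).


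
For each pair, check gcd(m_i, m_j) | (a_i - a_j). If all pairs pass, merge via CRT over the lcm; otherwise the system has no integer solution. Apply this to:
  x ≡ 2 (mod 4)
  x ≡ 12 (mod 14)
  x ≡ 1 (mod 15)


Moduli 4, 14, 15 are not pairwise coprime, so CRT works modulo lcm(m_i) when all pairwise compatibility conditions hold.
Pairwise compatibility: gcd(m_i, m_j) must divide a_i - a_j for every pair.
Merge one congruence at a time:
  Start: x ≡ 2 (mod 4).
  Combine with x ≡ 12 (mod 14): gcd(4, 14) = 2; 12 - 2 = 10, which IS divisible by 2, so compatible.
    Write x = 2 + 4·t and substitute into x ≡ 12 (mod 14): 4·t ≡ 12 − 2 = 10 (mod 14).
    Divide the congruence (and modulus) by g = 2: 2·t ≡ 5 (mod 7).
    The inverse of 2 mod 7 is 4 (since 2·4 = 8 = 1·7 + 1), so t ≡ 4·5 = 20 ≡ 6 (mod 7).
    Then x = 2 + 4·6 = 26, valid modulo lcm(4, 14) = 28: x ≡ 26 (mod 28).
  Combine with x ≡ 1 (mod 15): gcd(28, 15) = 1; 1 - 26 = -25, which IS divisible by 1, so compatible.
    Write x = 26 + 28·t and substitute into x ≡ 1 (mod 15): 28·t ≡ 1 − 26 = -25 (mod 15).
    Reduce coefficients mod 15: 13·t ≡ 5 (mod 15).
    The inverse of 13 mod 15 is 7 (since 13·7 = 91 = 6·15 + 1), so t ≡ 7·5 = 35 ≡ 5 (mod 15).
    Then x = 26 + 28·5 = 166, valid modulo lcm(28, 15) = 420: x ≡ 166 (mod 420).
Verify: 166 mod 4 = 2, 166 mod 14 = 12, 166 mod 15 = 1.

x ≡ 166 (mod 420).


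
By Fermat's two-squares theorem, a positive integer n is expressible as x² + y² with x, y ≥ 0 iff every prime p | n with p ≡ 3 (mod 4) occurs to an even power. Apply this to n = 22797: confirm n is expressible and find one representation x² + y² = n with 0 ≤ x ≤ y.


Step 1: Factor n = 22797 = 3^2 · 17 · 149.
Step 2: Check the mod-4 condition on each prime factor: 3 ≡ 3 (mod 4), exponent 2 (must be even); 17 ≡ 1 (mod 4), exponent 1; 149 ≡ 1 (mod 4), exponent 1.
All primes ≡ 3 (mod 4) appear to even exponent (or don't appear), so by the two-squares theorem n IS expressible as a sum of two squares.
Step 3: Build a representation. Group n = k² · m with k = 3 and m = 17 · 149 = 2533 (a product of primes ≡ 1 (mod 4)); a representation of m scales to one of n via (k·x)² + (k·y)² = k²(x² + y²). Each prime p ≡ 1 (mod 4) is itself a sum of two squares; find a² by testing p − a² for a perfect square:
  17: 17 − 1² = 16 = 4² ⇒ 17 = 1² + 4².
  149: 149 − 1² = 148, 149 − 2² = 145, 149 − 3² = 140, 149 − 4² = 133, 149 − 5² = 124, 149 − 6² = 113, 149 − 7² = 100 = 10² ⇒ 149 = 7² + 10².
  Combine using the Brahmagupta–Fibonacci identity (a² + b²)(c² + d²) = (ac − bd)² + (ad + bc)² = (ac + bd)² + (ad − bc)²:
  17 · 149 = 2533: from (1² + 4²)(7² + 10²), take (1·7 − 4·10, 1·10 + 4·7) = (7 − 40, 10 + 28) = (-33, 38); dropping signs (only squares matter) gives (33, 38); check 33² + 38² = 1089 + 1444 = 2533 ✓.
  Scale by k = 3: (3·33, 3·38) = (99, 114).
Step 4: Order so x ≤ y and verify: 99² + 114² = 9801 + 12996 = 22797 = n. ✓

n = 22797 = 99² + 114² (one valid representation with x ≤ y).


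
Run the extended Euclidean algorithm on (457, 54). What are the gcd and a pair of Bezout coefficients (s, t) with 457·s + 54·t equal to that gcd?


Euclidean algorithm on (457, 54) — divide until remainder is 0:
  457 = 8 · 54 + 25
  54 = 2 · 25 + 4
  25 = 6 · 4 + 1
  4 = 4 · 1 + 0
gcd(457, 54) = 1.
Track Bezout coefficients alongside the remainders: start with r₀ = 457 = a·1 + b·0 (s = 1, t = 0) and r₁ = 54 = a·0 + b·1 (s = 0, t = 1); each new remainder r_{k+1} = r_{k-1} − q_k·r_k inherits s_{k+1} = s_{k-1} − q_k·s_k, t_{k+1} = t_{k-1} − q_k·t_k, so r_k = a·s_k + b·t_k at every step:
  q = 8: r = 25, s = 1 − 8·0 = 1, t = 0 − 8·1 = -8  (check: 457·1 + 54·(-8) = 25)
  q = 2: r = 4, s = 0 − 2·1 = -2, t = 1 − 2·(-8) = 17  (check: 457·(-2) + 54·17 = 4)
  q = 6: r = 1, s = 1 − 6·(-2) = 13, t = -8 − 6·17 = -110  (check: 457·13 + 54·(-110) = 1)
The row with r = 1 (the gcd) gives the Bezout coefficients s = 13, t = -110.
Result: 457 · (13) + 54 · (-110) = 1.

gcd(457, 54) = 1; s = 13, t = -110 (check: 457·13 + 54·(-110) = 1).


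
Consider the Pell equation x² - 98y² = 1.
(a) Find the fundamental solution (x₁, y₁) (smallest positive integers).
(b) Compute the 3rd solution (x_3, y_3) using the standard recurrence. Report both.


Step 1: Find the fundamental solution (x₁, y₁) of x² - 98y² = 1.
  Expand √98 as a continued fraction. a₀ = ⌊√98⌋ = 9; iterate m_{k+1} = d_k·a_k − m_k, d_{k+1} = (98 − m_{k+1}²)/d_k, a_{k+1} = ⌊(a₀ + m_{k+1})/d_{k+1}⌋ (starting m₀ = 0, d₀ = 1), with convergents p_k = a_k·p_{k-1} + p_{k-2}, q_k = a_k·q_{k-1} + q_{k-2} (p₋₁ = 1, q₋₁ = 0):
  k = 0: a₀ = 9; p₀/q₀ = 9/1; p₀² − 98·q₀² = 81 − 98 = -17.
  k = 1: m = 9, d = 17, a = ⌊(9 + 9)/17⌋ = 1; p/q = (1·9 + 1)/(1·1 + 0) = 10/1; p² − 98·q² = 100 − 98 = 2.
  k = 2: m = 8, d = 2, a = ⌊(9 + 8)/2⌋ = 8; p/q = (8·10 + 9)/(8·1 + 1) = 89/9; p² − 98·q² = 7921 − 7938 = -17.
  k = 3: m = 8, d = 17, a = ⌊(9 + 8)/17⌋ = 1; p/q = (1·89 + 10)/(1·9 + 1) = 99/10; p² − 98·q² = 9801 − 9800 = 1.
  The first convergent with p² − 98·q² = 1 gives the fundamental solution (x₁, y₁) = (99, 10).
Step 2: Apply the recurrence (x_{n+1}, y_{n+1}) = (x₁x_n + 98y₁y_n, x₁y_n + y₁x_n) repeatedly.
  From (x_1, y_1) = (99, 10): x_2 = 99·99 + 98·10·10 = 19601; y_2 = 99·10 + 10·99 = 1980.
  From (x_2, y_2) = (19601, 1980): x_3 = 99·19601 + 98·10·1980 = 3880899; y_3 = 99·1980 + 10·19601 = 392030.
Step 3: Verify x_3² - 98·y_3² = 15061377048201 - 15061377048200 = 1 (should be 1). ✓

(x_1, y_1) = (99, 10); (x_3, y_3) = (3880899, 392030).


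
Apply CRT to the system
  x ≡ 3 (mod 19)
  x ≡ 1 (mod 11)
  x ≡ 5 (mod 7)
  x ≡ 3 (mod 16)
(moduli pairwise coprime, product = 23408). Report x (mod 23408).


Product of moduli M = 19 · 11 · 7 · 16 = 23408.
Merge one congruence at a time:
  Start: x ≡ 3 (mod 19).
  Combine with x ≡ 1 (mod 11); new modulus lcm = 209.
    Write x = 3 + 19·t and substitute into x ≡ 1 (mod 11): 19·t ≡ 1 − 3 = -2 (mod 11).
    Reduce coefficients mod 11: 8·t ≡ 9 (mod 11).
    The inverse of 8 mod 11 is 7 (since 8·7 = 56 = 5·11 + 1), so t ≡ 7·9 = 63 ≡ 8 (mod 11).
    Then x = 3 + 19·8 = 155, valid modulo lcm(19, 11) = 209: x ≡ 155 (mod 209).
  Combine with x ≡ 5 (mod 7); new modulus lcm = 1463.
    Write x = 155 + 209·t and substitute into x ≡ 5 (mod 7): 209·t ≡ 5 − 155 = -150 (mod 7).
    Reduce coefficients mod 7: 6·t ≡ 4 (mod 7).
    The inverse of 6 mod 7 is 6 (since 6·6 = 36 = 5·7 + 1), so t ≡ 6·4 = 24 ≡ 3 (mod 7).
    Then x = 155 + 209·3 = 782, valid modulo lcm(209, 7) = 1463: x ≡ 782 (mod 1463).
  Combine with x ≡ 3 (mod 16); new modulus lcm = 23408.
    Write x = 782 + 1463·t and substitute into x ≡ 3 (mod 16): 1463·t ≡ 3 − 782 = -779 (mod 16).
    Reduce coefficients mod 16: 7·t ≡ 5 (mod 16).
    The inverse of 7 mod 16 is 7 (since 7·7 = 49 = 3·16 + 1), so t ≡ 7·5 = 35 ≡ 3 (mod 16).
    Then x = 782 + 1463·3 = 5171, valid modulo lcm(1463, 16) = 23408: x ≡ 5171 (mod 23408).
Verify against each original: 5171 mod 19 = 3, 5171 mod 11 = 1, 5171 mod 7 = 5, 5171 mod 16 = 3.

x ≡ 5171 (mod 23408).


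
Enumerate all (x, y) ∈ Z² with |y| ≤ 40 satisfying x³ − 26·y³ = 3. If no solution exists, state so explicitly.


The equation is x³ - 26y³ = 3. For fixed y, x³ = 26·y³ + 3, so a solution requires the RHS to be a perfect cube.
Strategy: iterate y from -40 to 40, compute RHS = 26·y³ + 3, and check whether it is a (positive or negative) perfect cube.
Check small values of y:
  y = 0: RHS = 3 is not a perfect cube.
  y = 1: RHS = 29 is not a perfect cube.
  y = -1: RHS = -23 is not a perfect cube.
  y = 2: RHS = 211 is not a perfect cube.
  y = -2: RHS = -205 is not a perfect cube.
  y = 3: RHS = 705 is not a perfect cube.
  y = -3: RHS = -699 is not a perfect cube.
Continuing the search up to |y| = 40 finds no solutions either.
No (x, y) in the scanned range satisfies the equation.

No integer solutions with |y| ≤ 40.


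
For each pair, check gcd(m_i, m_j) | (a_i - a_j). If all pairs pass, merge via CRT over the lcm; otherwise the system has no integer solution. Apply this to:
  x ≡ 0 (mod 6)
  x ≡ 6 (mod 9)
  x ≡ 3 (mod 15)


Moduli 6, 9, 15 are not pairwise coprime, so CRT works modulo lcm(m_i) when all pairwise compatibility conditions hold.
Pairwise compatibility: gcd(m_i, m_j) must divide a_i - a_j for every pair.
Merge one congruence at a time:
  Start: x ≡ 0 (mod 6).
  Combine with x ≡ 6 (mod 9): gcd(6, 9) = 3; 6 - 0 = 6, which IS divisible by 3, so compatible.
    Write x = 0 + 6·t and substitute into x ≡ 6 (mod 9): 6·t ≡ 6 − 0 = 6 (mod 9).
    Divide the congruence (and modulus) by g = 3: 2·t ≡ 2 (mod 3).
    The inverse of 2 mod 3 is 2 (since 2·2 = 4 = 1·3 + 1), so t ≡ 2·2 = 4 ≡ 1 (mod 3).
    Then x = 0 + 6·1 = 6, valid modulo lcm(6, 9) = 18: x ≡ 6 (mod 18).
  Combine with x ≡ 3 (mod 15): gcd(18, 15) = 3; 3 - 6 = -3, which IS divisible by 3, so compatible.
    Write x = 6 + 18·t and substitute into x ≡ 3 (mod 15): 18·t ≡ 3 − 6 = -3 (mod 15).
    Divide the congruence (and modulus) by g = 3: 6·t ≡ -1 (mod 5).
    Reduce coefficients mod 5: 1·t ≡ 4 (mod 5).
    So t ≡ 4 (mod 5).
    Then x = 6 + 18·4 = 78, valid modulo lcm(18, 15) = 90: x ≡ 78 (mod 90).
Verify: 78 mod 6 = 0, 78 mod 9 = 6, 78 mod 15 = 3.

x ≡ 78 (mod 90).


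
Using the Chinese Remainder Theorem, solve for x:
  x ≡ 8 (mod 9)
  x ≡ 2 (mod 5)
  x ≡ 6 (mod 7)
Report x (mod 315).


Moduli 9, 5, 7 are pairwise coprime; by CRT there is a unique solution modulo M = 9 · 5 · 7 = 315.
Solve pairwise, accumulating the modulus:
  Start with x ≡ 8 (mod 9).
  Combine with x ≡ 2 (mod 5): since gcd(9, 5) = 1, we get a unique residue mod 45.
    Write x = 8 + 9·t and substitute into x ≡ 2 (mod 5): 9·t ≡ 2 − 8 = -6 (mod 5).
    Reduce coefficients mod 5: 4·t ≡ 4 (mod 5).
    The inverse of 4 mod 5 is 4 (since 4·4 = 16 = 3·5 + 1), so t ≡ 4·4 = 16 ≡ 1 (mod 5).
    Then x = 8 + 9·1 = 17, valid modulo lcm(9, 5) = 45: x ≡ 17 (mod 45).
  Combine with x ≡ 6 (mod 7): since gcd(45, 7) = 1, we get a unique residue mod 315.
    Write x = 17 + 45·t and substitute into x ≡ 6 (mod 7): 45·t ≡ 6 − 17 = -11 (mod 7).
    Reduce coefficients mod 7: 3·t ≡ 3 (mod 7).
    The inverse of 3 mod 7 is 5 (since 3·5 = 15 = 2·7 + 1), so t ≡ 5·3 = 15 ≡ 1 (mod 7).
    Then x = 17 + 45·1 = 62, valid modulo lcm(45, 7) = 315: x ≡ 62 (mod 315).
Verify: 62 mod 9 = 8 ✓, 62 mod 5 = 2 ✓, 62 mod 7 = 6 ✓.

x ≡ 62 (mod 315).


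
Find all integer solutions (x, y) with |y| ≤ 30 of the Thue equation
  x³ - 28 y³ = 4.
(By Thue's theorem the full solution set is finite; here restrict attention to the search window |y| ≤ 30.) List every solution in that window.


The equation is x³ - 28y³ = 4. For fixed y, x³ = 28·y³ + 4, so a solution requires the RHS to be a perfect cube.
Strategy: iterate y from -30 to 30, compute RHS = 28·y³ + 4, and check whether it is a (positive or negative) perfect cube.
Check small values of y:
  y = 0: RHS = 4 is not a perfect cube.
  y = 1: RHS = 32 is not a perfect cube.
  y = -1: RHS = -24 is not a perfect cube.
  y = 2: RHS = 228 is not a perfect cube.
  y = -2: RHS = -220 is not a perfect cube.
  y = 3: RHS = 760 is not a perfect cube.
  y = -3: RHS = -752 is not a perfect cube.
Continuing the search up to |y| = 30 finds no solutions either.
No (x, y) in the scanned range satisfies the equation.

No integer solutions with |y| ≤ 30.


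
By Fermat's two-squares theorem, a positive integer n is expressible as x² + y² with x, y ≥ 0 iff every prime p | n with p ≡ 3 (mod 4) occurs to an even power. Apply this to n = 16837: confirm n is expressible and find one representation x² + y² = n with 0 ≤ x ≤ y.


Step 1: Factor n = 16837 = 113 · 149.
Step 2: Check the mod-4 condition on each prime factor: 113 ≡ 1 (mod 4), exponent 1; 149 ≡ 1 (mod 4), exponent 1.
All primes ≡ 3 (mod 4) appear to even exponent (or don't appear), so by the two-squares theorem n IS expressible as a sum of two squares.
Step 3: Build a representation. Here n = 113 · 149 is a product of primes ≡ 1 (mod 4). Each prime p ≡ 1 (mod 4) is itself a sum of two squares; find a² by testing p − a² for a perfect square:
  113: 113 − 1² = 112, 113 − 2² = 109, 113 − 3² = 104, 113 − 4² = 97, 113 − 5² = 88, 113 − 6² = 77, 113 − 7² = 64 = 8² ⇒ 113 = 7² + 8².
  149: 149 − 1² = 148, 149 − 2² = 145, 149 − 3² = 140, 149 − 4² = 133, 149 − 5² = 124, 149 − 6² = 113, 149 − 7² = 100 = 10² ⇒ 149 = 7² + 10².
  Combine using the Brahmagupta–Fibonacci identity (a² + b²)(c² + d²) = (ac − bd)² + (ad + bc)² = (ac + bd)² + (ad − bc)²:
  113 · 149 = 16837: from (7² + 8²)(7² + 10²), take (7·7 − 8·10, 7·10 + 8·7) = (49 − 80, 70 + 56) = (-31, 126); dropping signs (only squares matter) gives (31, 126); check 31² + 126² = 961 + 15876 = 16837 ✓.
Step 4: Order so x ≤ y and verify: 31² + 126² = 961 + 15876 = 16837 = n. ✓

n = 16837 = 31² + 126² (one valid representation with x ≤ y).


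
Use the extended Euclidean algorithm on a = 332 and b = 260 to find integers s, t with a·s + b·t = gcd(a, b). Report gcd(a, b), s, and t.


Euclidean algorithm on (332, 260) — divide until remainder is 0:
  332 = 1 · 260 + 72
  260 = 3 · 72 + 44
  72 = 1 · 44 + 28
  44 = 1 · 28 + 16
  28 = 1 · 16 + 12
  16 = 1 · 12 + 4
  12 = 3 · 4 + 0
gcd(332, 260) = 4.
Track Bezout coefficients alongside the remainders: start with r₀ = 332 = a·1 + b·0 (s = 1, t = 0) and r₁ = 260 = a·0 + b·1 (s = 0, t = 1); each new remainder r_{k+1} = r_{k-1} − q_k·r_k inherits s_{k+1} = s_{k-1} − q_k·s_k, t_{k+1} = t_{k-1} − q_k·t_k, so r_k = a·s_k + b·t_k at every step:
  q = 1: r = 72, s = 1 − 1·0 = 1, t = 0 − 1·1 = -1  (check: 332·1 + 260·(-1) = 72)
  q = 3: r = 44, s = 0 − 3·1 = -3, t = 1 − 3·(-1) = 4  (check: 332·(-3) + 260·4 = 44)
  q = 1: r = 28, s = 1 − 1·(-3) = 4, t = -1 − 1·4 = -5  (check: 332·4 + 260·(-5) = 28)
  q = 1: r = 16, s = -3 − 1·4 = -7, t = 4 − 1·(-5) = 9  (check: 332·(-7) + 260·9 = 16)
  q = 1: r = 12, s = 4 − 1·(-7) = 11, t = -5 − 1·9 = -14  (check: 332·11 + 260·(-14) = 12)
  q = 1: r = 4, s = -7 − 1·11 = -18, t = 9 − 1·(-14) = 23  (check: 332·(-18) + 260·23 = 4)
The row with r = 4 (the gcd) gives the Bezout coefficients s = -18, t = 23.
Result: 332 · (-18) + 260 · (23) = 4.

gcd(332, 260) = 4; s = -18, t = 23 (check: 332·(-18) + 260·23 = 4).


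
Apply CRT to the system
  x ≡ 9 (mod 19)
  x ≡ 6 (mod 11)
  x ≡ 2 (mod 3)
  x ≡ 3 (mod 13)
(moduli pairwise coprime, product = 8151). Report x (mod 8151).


Product of moduli M = 19 · 11 · 3 · 13 = 8151.
Merge one congruence at a time:
  Start: x ≡ 9 (mod 19).
  Combine with x ≡ 6 (mod 11); new modulus lcm = 209.
    Write x = 9 + 19·t and substitute into x ≡ 6 (mod 11): 19·t ≡ 6 − 9 = -3 (mod 11).
    Reduce coefficients mod 11: 8·t ≡ 8 (mod 11).
    The inverse of 8 mod 11 is 7 (since 8·7 = 56 = 5·11 + 1), so t ≡ 7·8 = 56 ≡ 1 (mod 11).
    Then x = 9 + 19·1 = 28, valid modulo lcm(19, 11) = 209: x ≡ 28 (mod 209).
  Combine with x ≡ 2 (mod 3); new modulus lcm = 627.
    Write x = 28 + 209·t and substitute into x ≡ 2 (mod 3): 209·t ≡ 2 − 28 = -26 (mod 3).
    Reduce coefficients mod 3: 2·t ≡ 1 (mod 3).
    The inverse of 2 mod 3 is 2 (since 2·2 = 4 = 1·3 + 1), so t ≡ 2·1 = 2 ≡ 2 (mod 3).
    Then x = 28 + 209·2 = 446, valid modulo lcm(209, 3) = 627: x ≡ 446 (mod 627).
  Combine with x ≡ 3 (mod 13); new modulus lcm = 8151.
    Write x = 446 + 627·t and substitute into x ≡ 3 (mod 13): 627·t ≡ 3 − 446 = -443 (mod 13).
    Reduce coefficients mod 13: 3·t ≡ 12 (mod 13).
    The inverse of 3 mod 13 is 9 (since 3·9 = 27 = 2·13 + 1), so t ≡ 9·12 = 108 ≡ 4 (mod 13).
    Then x = 446 + 627·4 = 2954, valid modulo lcm(627, 13) = 8151: x ≡ 2954 (mod 8151).
Verify against each original: 2954 mod 19 = 9, 2954 mod 11 = 6, 2954 mod 3 = 2, 2954 mod 13 = 3.

x ≡ 2954 (mod 8151).


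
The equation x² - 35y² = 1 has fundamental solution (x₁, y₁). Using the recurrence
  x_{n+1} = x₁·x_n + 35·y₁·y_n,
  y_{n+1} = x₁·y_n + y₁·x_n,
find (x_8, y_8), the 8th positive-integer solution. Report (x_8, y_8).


Step 1: Find the fundamental solution (x₁, y₁) of x² - 35y² = 1.
  Expand √35 as a continued fraction. a₀ = ⌊√35⌋ = 5; iterate m_{k+1} = d_k·a_k − m_k, d_{k+1} = (35 − m_{k+1}²)/d_k, a_{k+1} = ⌊(a₀ + m_{k+1})/d_{k+1}⌋ (starting m₀ = 0, d₀ = 1), with convergents p_k = a_k·p_{k-1} + p_{k-2}, q_k = a_k·q_{k-1} + q_{k-2} (p₋₁ = 1, q₋₁ = 0):
  k = 0: a₀ = 5; p₀/q₀ = 5/1; p₀² − 35·q₀² = 25 − 35 = -10.
  k = 1: m = 5, d = 10, a = ⌊(5 + 5)/10⌋ = 1; p/q = (1·5 + 1)/(1·1 + 0) = 6/1; p² − 35·q² = 36 − 35 = 1.
  The first convergent with p² − 35·q² = 1 gives the fundamental solution (x₁, y₁) = (6, 1).
Step 2: Apply the recurrence (x_{n+1}, y_{n+1}) = (x₁x_n + 35y₁y_n, x₁y_n + y₁x_n) repeatedly.
  From (x_1, y_1) = (6, 1): x_2 = 6·6 + 35·1·1 = 71; y_2 = 6·1 + 1·6 = 12.
  From (x_2, y_2) = (71, 12): x_3 = 6·71 + 35·1·12 = 846; y_3 = 6·12 + 1·71 = 143.
  From (x_3, y_3) = (846, 143): x_4 = 6·846 + 35·1·143 = 10081; y_4 = 6·143 + 1·846 = 1704.
  From (x_4, y_4) = (10081, 1704): x_5 = 6·10081 + 35·1·1704 = 120126; y_5 = 6·1704 + 1·10081 = 20305.
  From (x_5, y_5) = (120126, 20305): x_6 = 6·120126 + 35·1·20305 = 1431431; y_6 = 6·20305 + 1·120126 = 241956.
  From (x_6, y_6) = (1431431, 241956): x_7 = 6·1431431 + 35·1·241956 = 17057046; y_7 = 6·241956 + 1·1431431 = 2883167.
  From (x_7, y_7) = (17057046, 2883167): x_8 = 6·17057046 + 35·1·2883167 = 203253121; y_8 = 6·2883167 + 1·17057046 = 34356048.
Step 3: Verify x_8² - 35·y_8² = 41311831196240641 - 41311831196240640 = 1 (should be 1). ✓

(x_1, y_1) = (6, 1); (x_8, y_8) = (203253121, 34356048).
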